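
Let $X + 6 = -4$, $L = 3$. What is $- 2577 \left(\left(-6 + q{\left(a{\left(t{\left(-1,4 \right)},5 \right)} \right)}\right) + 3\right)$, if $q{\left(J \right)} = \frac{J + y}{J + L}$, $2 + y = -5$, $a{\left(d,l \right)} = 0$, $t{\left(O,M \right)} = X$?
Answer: $13744$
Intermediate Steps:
$X = -10$ ($X = -6 - 4 = -10$)
$t{\left(O,M \right)} = -10$
$y = -7$ ($y = -2 - 5 = -7$)
$q{\left(J \right)} = \frac{-7 + J}{3 + J}$ ($q{\left(J \right)} = \frac{J - 7}{J + 3} = \frac{-7 + J}{3 + J}$)
$- 2577 \left(\left(-6 + q{\left(a{\left(t{\left(-1,4 \right)},5 \right)} \right)}\right) + 3\right) = - 2577 \left(\left(-6 + \frac{-7 + 0}{3 + 0}\right) + 3\right) = - 2577 \left(\left(-6 + \frac{1}{3} \left(-7\right)\right) + 3\right) = - 2577 \left(\left(-6 - \frac{7}{3}\right) + 3\right) = - 2577 \left(- \frac{25}{3} + 3\right) = \left(-2577\right) \left(- \frac{16}{3}\right) = 13744$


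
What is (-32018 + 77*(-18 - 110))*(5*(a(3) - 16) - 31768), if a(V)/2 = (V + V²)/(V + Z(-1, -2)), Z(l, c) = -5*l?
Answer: 1332975042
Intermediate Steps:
a(V) = 2*(V + V²)/(5 + V) (a(V) = 2*((V + V²)/(V - 5*(-1))) = 2*((V + V²)/(V + 5)) = 2*((V + V²)/(5 + V)) = 2*(V + V²)/(5 + V))
(-32018 + 77*(-18 - 110))*(5*(a(3) - 16) - 31768) = (-32018 + 77*(-18 - 110))*(5*(2*3*(1 + 3)/(5 + 3) - 16) - 31768) = (-32018 + 77*(-128))*(5*(2*3*4/8 - 16) - 31768) = (-32018 - 9856)*(5*(2*3*(⅛)*4 - 16) - 31768) = -41874*(5*(3 - 16) - 31768) = -41874*(5*(-13) - 31768) = -41874*(-65 - 31768) = -41874*(-31833) = 1332975042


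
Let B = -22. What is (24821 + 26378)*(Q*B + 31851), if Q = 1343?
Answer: 118013695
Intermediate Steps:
(24821 + 26378)*(Q*B + 31851) = (24821 + 26378)*(1343*(-22) + 31851) = 51199*(-29546 + 31851) = 51199*2305 = 118013695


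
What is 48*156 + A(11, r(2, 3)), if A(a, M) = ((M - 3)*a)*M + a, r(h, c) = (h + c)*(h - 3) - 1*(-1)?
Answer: 7807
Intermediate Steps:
r(h, c) = 1 + (-3 + h)*(c + h) (r(h, c) = (c + h)*(-3 + h) + 1 = (-3 + h)*(c + h) + 1 = 1 + (-3 + h)*(c + h))
A(a, M) = a + M*a*(-3 + M) (A(a, M) = ((-3 + M)*a)*M + a = (a*(-3 + M))*M + a = M*a*(-3 + M) + a = a + M*a*(-3 + M))
48*156 + A(11, r(2, 3)) = 48*156 + 11*(1 + (1 + 2**2 - 3*3 - 3*2 + 3*2)**2 - 3*(1 + 2**2 - 3*3 - 3*2 + 3*2)) = 7488 + 11*(1 + (1 + 4 - 9 - 6 + 6)**2 - 3*(1 + 4 - 9 - 6 + 6)) = 7488 + 11*(1 + (-4)**2 - 3*(-4)) = 7488 + 11*(1 + 16 + 12) = 7488 + 11*29 = 7488 + 319 = 7807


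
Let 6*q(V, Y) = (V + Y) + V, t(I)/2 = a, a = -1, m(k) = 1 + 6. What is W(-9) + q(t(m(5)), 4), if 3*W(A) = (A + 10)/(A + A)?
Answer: -1/54 ≈ -0.018519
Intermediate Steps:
m(k) = 7
t(I) = -2 (t(I) = 2*(-1) = -2)
q(V, Y) = V/3 + Y/6 (q(V, Y) = ((V + Y) + V)/6 = (Y + 2*V)/6 = V/3 + Y/6)
W(A) = (10 + A)/(6*A) (W(A) = ((A + 10)/(A + A))/3 = ((10 + A)/((2*A)))/3 = ((10 + A)*(1/(2*A)))/3 = ((10 + A)/(2*A))/3 = (10 + A)/(6*A))
W(-9) + q(t(m(5)), 4) = (1/6)*(10 - 9)/(-9) + ((1/3)*(-2) + (1/6)*4) = (1/6)*(-1/9)*1 + (-2/3 + 2/3) = -1/54 + 0 = -1/54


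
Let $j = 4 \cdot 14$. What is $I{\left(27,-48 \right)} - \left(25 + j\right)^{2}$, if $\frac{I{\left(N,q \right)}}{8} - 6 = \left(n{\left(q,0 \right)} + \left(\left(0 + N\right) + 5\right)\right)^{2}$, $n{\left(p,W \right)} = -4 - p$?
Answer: $39695$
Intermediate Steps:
$j = 56$
$I{\left(N,q \right)} = 48 + 8 \left(1 + N - q\right)^{2}$ ($I{\left(N,q \right)} = 48 + 8 \left(\left(-4 - q\right) + \left(\left(0 + N\right) + 5\right)\right)^{2} = 48 + 8 \left(\left(-4 - q\right) + \left(N + 5\right)\right)^{2} = 48 + 8 \left(\left(-4 - q\right) + \left(5 + N\right)\right)^{2} = 48 + 8 \left(1 + N - q\right)^{2}$)
$I{\left(27,-48 \right)} - \left(25 + j\right)^{2} = \left(48 + 8 \left(1 + 27 - -48\right)^{2}\right) - \left(25 + 56\right)^{2} = \left(48 + 8 \left(1 + 27 + 48\right)^{2}\right) - 81^{2} = \left(48 + 8 \cdot 76^{2}\right) - 6561 = \left(48 + 8 \cdot 5776\right) - 6561 = \left(48 + 46208\right) - 6561 = 46256 - 6561 = 39695$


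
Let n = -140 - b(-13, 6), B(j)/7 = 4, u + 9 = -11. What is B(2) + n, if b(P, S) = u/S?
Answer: -326/3 ≈ -108.67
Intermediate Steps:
u = -20 (u = -9 - 11 = -20)
B(j) = 28 (B(j) = 7*4 = 28)
b(P, S) = -20/S
n = -410/3 (n = -140 - (-20)/6 = -140 - 1*(-10/3) = -140 + 10/3 = -410/3 ≈ -136.67)
B(2) + n = 28 - 410/3 = -326/3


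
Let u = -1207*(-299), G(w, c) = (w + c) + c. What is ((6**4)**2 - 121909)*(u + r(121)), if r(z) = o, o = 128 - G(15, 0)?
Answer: 562341573242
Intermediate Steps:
G(w, c) = w + 2*c (G(w, c) = (c + w) + c = w + 2*c)
o = 113 (o = 128 - (15 + 2*0) = 128 - (15 + 0) = 128 - 1*15 = 128 - 15 = 113)
r(z) = 113
u = 360893
((6**4)**2 - 121909)*(u + r(121)) = ((6**4)**2 - 121909)*(360893 + 113) = (1296**2 - 121909)*361006 = (1679616 - 121909)*361006 = 1557707*361006 = 562341573242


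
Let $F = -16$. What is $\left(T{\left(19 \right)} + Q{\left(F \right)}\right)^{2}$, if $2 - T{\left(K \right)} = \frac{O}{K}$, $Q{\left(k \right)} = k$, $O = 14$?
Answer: $\frac{78400}{361} \approx 217.17$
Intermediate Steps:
$T{\left(K \right)} = 2 - \frac{14}{K}$
$\left(T{\left(19 \right)} + Q{\left(F \right)}\right)^{2} = \left(\left(2 - \frac{14}{19}\right) - 16\right)^{2} = \left(\frac{24}{19} - 16\right)^{2} = \left(- \frac{280}{19}\right)^{2} = \frac{78400}{361}$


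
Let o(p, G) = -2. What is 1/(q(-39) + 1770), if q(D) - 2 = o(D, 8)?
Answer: 1/1770 ≈ 0.00056497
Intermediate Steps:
q(D) = 0 (q(D) = 2 - 2 = 0)
1/(q(-39) + 1770) = 1/(0 + 1770) = 1/1770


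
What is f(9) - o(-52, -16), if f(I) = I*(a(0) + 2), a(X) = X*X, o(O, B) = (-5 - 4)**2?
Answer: -63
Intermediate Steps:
o(O, B) = 81 (o(O, B) = (-9)**2 = 81)
a(X) = X**2
f(I) = 2*I (f(I) = I*(0**2 + 2) = I*(0 + 2) = I*2 = 2*I)
f(9) - o(-52, -16) = 2*9 - 1*81 = 18 - 81 = -63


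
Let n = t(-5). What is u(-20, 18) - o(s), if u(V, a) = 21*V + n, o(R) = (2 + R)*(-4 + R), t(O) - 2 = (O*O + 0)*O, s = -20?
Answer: -975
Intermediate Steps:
t(O) = 2 + O³ (t(O) = 2 + (O*O + 0)*O = 2 + (O² + 0)*O = 2 + O²*O = 2 + O³)
n = -123 (n = 2 + (-5)³ = 2 - 125 = -123)
o(R) = (-4 + R)*(2 + R)
u(V, a) = -123 + 21*V (u(V, a) = 21*V - 123 = -123 + 21*V)
u(-20, 18) - o(s) = (-123 + 21*(-20)) - (-8 + (-20)² - 2*(-20)) = (-123 - 420) - (-8 + 400 + 40) = -543 - 1*432 = -543 - 432 = -975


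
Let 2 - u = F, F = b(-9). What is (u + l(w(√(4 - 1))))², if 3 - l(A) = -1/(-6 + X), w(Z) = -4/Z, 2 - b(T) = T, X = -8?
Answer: 7225/196 ≈ 36.862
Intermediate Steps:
b(T) = 2 - T
F = 11 (F = 2 - 1*(-9) = 2 + 9 = 11)
u = -9 (u = 2 - 1*11 = 2 - 11 = -9)
l(A) = 41/14 (l(A) = 3 - (-1)/(-6 - 8) = 3 - (-1)/(-14) = 3 - (-1)*(-1)/14 = 3 - 1*1/14 = 3 - 1/14 = 41/14)
(u + l(w(√(4 - 1))))² = (-9 + 41/14)² = (-85/14)² = 7225/196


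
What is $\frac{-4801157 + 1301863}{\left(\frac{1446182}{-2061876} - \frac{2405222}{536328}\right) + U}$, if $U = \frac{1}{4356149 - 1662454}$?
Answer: $\frac{434320796175200457152760}{643669307900117893} \approx 6.7476 \cdot 10^{5}$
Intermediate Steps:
$U = \frac{1}{2693695} \approx 3.7124 \cdot 10^{-7}$
$\frac{-4801157 + 1301863}{\left(\frac{1446182}{-2061876} - \frac{2405222}{536328}\right) + U} = \frac{-4801157 + 1301863}{\left(\frac{1446182}{-2061876} - \frac{2405222}{536328}\right) + \frac{1}{2693695}} = - \frac{3499294}{\left(1446182 \left(- \frac{1}{2061876}\right) - \frac{1202611}{268164}\right) + \frac{1}{2693695}} = - \frac{3499294}{\left(- \frac{723091}{1030938} - \frac{1202611}{268164}\right) + \frac{1}{2693695}} = - \frac{3499294}{- \frac{238954059007}{46076742972} + \frac{1}{2693695}} = - \frac{3499294}{- \frac{643669307900117893}{124116692159961540}} = \left(-3499294\right) \left(- \frac{124116692159961540}{643669307900117893}\right) = \frac{434320796175200457152760}{643669307900117893}$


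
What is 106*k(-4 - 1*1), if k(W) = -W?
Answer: 530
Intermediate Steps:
106*k(-4 - 1*1) = 106*(-(-4 - 1*1)) = 106*(-(-4 - 1)) = 106*(-1*(-5)) = 106*5 = 530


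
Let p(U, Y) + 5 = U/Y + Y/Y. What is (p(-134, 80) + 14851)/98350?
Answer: 593813/3934000 ≈ 0.15094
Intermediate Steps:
p(U, Y) = -4 + U/Y (p(U, Y) = -5 + (U/Y + Y/Y) = -5 + (U/Y + 1) = -5 + (1 + U/Y) = -4 + U/Y)
(p(-134, 80) + 14851)/98350 = ((-4 - 134/80) + 14851)/98350 = ((-4 - 134*1/80) + 14851)*(1/98350) = ((-4 - 67/40) + 14851)*(1/98350) = (-227/40 + 14851)*(1/98350) = (593813/40)*(1/98350) = 593813/3934000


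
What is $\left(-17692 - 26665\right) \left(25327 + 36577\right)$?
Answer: $-2745875728$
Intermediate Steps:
$\left(-17692 - 26665\right) \left(25327 + 36577\right) = \left(-44357\right) 61904 = -2745875728$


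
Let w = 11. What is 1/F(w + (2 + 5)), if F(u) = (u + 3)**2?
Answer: 1/441 ≈ 0.0022676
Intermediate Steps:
F(u) = (3 + u)**2
1/F(w + (2 + 5)) = 1/((3 + (11 + (2 + 5)))**2) = 1/((3 + (11 + 7))**2) = 1/((3 + 18)**2) = 1/(21**2) = 1/441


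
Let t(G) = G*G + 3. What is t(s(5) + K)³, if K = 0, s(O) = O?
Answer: 21952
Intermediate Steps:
t(G) = 3 + G² (t(G) = G² + 3 = 3 + G²)
t(s(5) + K)³ = (3 + (5 + 0)²)³ = (3 + 5²)³ = (3 + 25)³ = 28³ = 21952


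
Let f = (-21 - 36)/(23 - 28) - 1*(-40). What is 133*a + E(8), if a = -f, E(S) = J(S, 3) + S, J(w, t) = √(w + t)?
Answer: -34141/5 + √11 ≈ -6824.9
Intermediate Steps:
J(w, t) = √(t + w)
E(S) = S + √(3 + S) (E(S) = √(3 + S) + S = S + √(3 + S))
f = 257/5 (f = -57/(-5) + 40 = -57*(-⅕) + 40 = 57/5 + 40 = 257/5 ≈ 51.400)
a = -257/5 (a = -1*257/5 = -257/5 ≈ -51.400)
133*a + E(8) = 133*(-257/5) + (8 + √(3 + 8)) = -34181/5 + (8 + √11) = -34141/5 + √11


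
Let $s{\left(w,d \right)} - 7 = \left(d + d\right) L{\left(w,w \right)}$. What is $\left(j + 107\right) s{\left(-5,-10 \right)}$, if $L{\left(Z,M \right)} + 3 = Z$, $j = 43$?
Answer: $25050$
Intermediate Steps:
$L{\left(Z,M \right)} = -3 + Z$
$s{\left(w,d \right)} = 7 + 2 d \left(-3 + w\right)$ ($s{\left(w,d \right)} = 7 + \left(d + d\right) \left(-3 + w\right) = 7 + 2 d \left(-3 + w\right)$)
$\left(j + 107\right) s{\left(-5,-10 \right)} = \left(43 + 107\right) \left(7 + 2 \left(-10\right) \left(-3 - 5\right)\right) = 150 \left(7 + 2 \left(-10\right) \left(-8\right)\right) = 150 \left(7 + 160\right) = 150 \cdot 167 = 25050$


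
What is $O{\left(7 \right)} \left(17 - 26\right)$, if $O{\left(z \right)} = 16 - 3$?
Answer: $-117$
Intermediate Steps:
$O{\left(z \right)} = 13$ ($O{\left(z \right)} = 16 - 3 = 13$)
$O{\left(7 \right)} \left(17 - 26\right) = 13 \left(17 - 26\right) = 13 \left(-9\right) = -117$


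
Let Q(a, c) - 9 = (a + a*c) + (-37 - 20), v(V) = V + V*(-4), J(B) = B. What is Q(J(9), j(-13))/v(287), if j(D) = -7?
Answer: 34/287 ≈ 0.11847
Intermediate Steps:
v(V) = -3*V (v(V) = V - 4*V = -3*V)
Q(a, c) = -48 + a + a*c (Q(a, c) = 9 + ((a + a*c) + (-37 - 20)) = 9 + ((a + a*c) - 57) = 9 + (-57 + a + a*c) = -48 + a + a*c)
Q(J(9), j(-13))/v(287) = (-48 + 9 + 9*(-7))/((-3*287)) = (-48 + 9 - 63)/(-861) = -102*(-1/861) = 34/287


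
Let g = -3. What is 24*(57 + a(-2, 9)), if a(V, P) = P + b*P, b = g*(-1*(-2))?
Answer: 288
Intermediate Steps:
b = -6 (b = -(-3)*(-2) = -3*2 = -6)
a(V, P) = -5*P (a(V, P) = P - 6*P = -5*P)
24*(57 + a(-2, 9)) = 24*(57 - 5*9) = 24*(57 - 45) = 24*12 = 288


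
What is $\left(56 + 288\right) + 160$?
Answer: $504$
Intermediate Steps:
$\left(56 + 288\right) + 160 = 344 + 160 = 504$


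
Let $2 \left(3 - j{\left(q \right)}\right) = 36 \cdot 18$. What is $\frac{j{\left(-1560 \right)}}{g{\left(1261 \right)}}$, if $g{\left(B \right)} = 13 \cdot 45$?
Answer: $- \frac{107}{195} \approx -0.54872$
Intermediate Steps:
$j{\left(q \right)} = -321$ ($j{\left(q \right)} = 3 - \frac{36 \cdot 18}{2} = 3 - 324 = -321$)
$g{\left(B \right)} = 585$
$\frac{j{\left(-1560 \right)}}{g{\left(1261 \right)}} = - \frac{321}{585} = \left(-321\right) \frac{1}{585} = - \frac{107}{195}$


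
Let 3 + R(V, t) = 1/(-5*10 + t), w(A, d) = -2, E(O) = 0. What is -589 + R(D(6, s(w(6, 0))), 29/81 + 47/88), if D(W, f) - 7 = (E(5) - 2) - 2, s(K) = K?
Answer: -207231400/350041 ≈ -592.02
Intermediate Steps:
D(W, f) = 3 (D(W, f) = 7 + ((0 - 2) - 2) = 7 + (-2 - 2) = 7 - 4 = 3)
R(V, t) = -3 + 1/(-50 + t) (R(V, t) = -3 + 1/(-5*10 + t) = -3 + 1/(-50 + t))
-589 + R(D(6, s(w(6, 0))), 29/81 + 47/88) = -589 + (151 - 3*(29/81 + 47/88))/(-50 + (29/81 + 47/88)) = -589 + (151 - 3*6359/7128)/(-50 + 6359/7128) = -589 + (151 - 6359/2376)/(-350041/7128) = -589 - 7128/350041*352417/2376 = -589 - 1057251/350041 = -207231400/350041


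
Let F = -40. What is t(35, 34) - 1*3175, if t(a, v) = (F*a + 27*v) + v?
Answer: -3623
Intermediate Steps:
t(a, v) = -40*a + 28*v (t(a, v) = (-40*a + 27*v) + v = -40*a + 28*v)
t(35, 34) - 1*3175 = (-40*35 + 28*34) - 1*3175 = (-1400 + 952) - 3175 = -448 - 3175 = -3623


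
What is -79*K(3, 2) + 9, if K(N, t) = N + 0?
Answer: -228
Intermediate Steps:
K(N, t) = N
-79*K(3, 2) + 9 = -79*3 + 9 = -237 + 9 = -228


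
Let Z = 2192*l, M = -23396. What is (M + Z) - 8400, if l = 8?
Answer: -14260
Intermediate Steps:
Z = 17536 (Z = 2192*8 = 17536)
(M + Z) - 8400 = (-23396 + 17536) - 8400 = -5860 - 8400 = -14260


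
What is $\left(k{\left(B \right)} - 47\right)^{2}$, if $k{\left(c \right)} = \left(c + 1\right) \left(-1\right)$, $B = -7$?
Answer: $1681$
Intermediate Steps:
$k{\left(c \right)} = -1 - c$ ($k{\left(c \right)} = \left(1 + c\right) \left(-1\right) = -1 - c$)
$\left(k{\left(B \right)} - 47\right)^{2} = \left(\left(-1 - -7\right) - 47\right)^{2} = \left(\left(-1 + 7\right) - 47\right)^{2} = \left(6 - 47\right)^{2} = \left(-41\right)^{2} = 1681$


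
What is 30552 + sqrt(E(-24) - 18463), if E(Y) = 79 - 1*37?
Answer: 30552 + 13*I*sqrt(109) ≈ 30552.0 + 135.72*I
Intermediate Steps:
E(Y) = 42 (E(Y) = 79 - 37 = 42)
30552 + sqrt(E(-24) - 18463) = 30552 + sqrt(42 - 18463) = 30552 + sqrt(-18421) = 30552 + 13*I*sqrt(109)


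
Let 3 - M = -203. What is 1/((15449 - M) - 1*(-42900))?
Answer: 1/58143 ≈ 1.7199e-5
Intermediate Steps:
M = 206 (M = 3 - 1*(-203) = 3 + 203 = 206)
1/((15449 - M) - 1*(-42900)) = 1/((15449 - 1*206) - 1*(-42900)) = 1/((15449 - 206) + 42900) = 1/(15243 + 42900) = 1/58143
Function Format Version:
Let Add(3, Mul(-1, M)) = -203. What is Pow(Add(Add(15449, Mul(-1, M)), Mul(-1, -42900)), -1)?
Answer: Rational(1, 58143) ≈ 1.7199e-5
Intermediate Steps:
M = 206 (M = Add(3, Mul(-1, -203)) = Add(3, 203) = 206)
Pow(Add(Add(15449, Mul(-1, M)), Mul(-1, -42900)), -1) = Pow(Add(Add(15449, Mul(-1, 206)), Mul(-1, -42900)), -1) = Pow(Add(Add(15449, -206), 42900), -1) = Pow(Add(15243, 42900), -1) = Pow(58143, -1) = Rational(1, 58143)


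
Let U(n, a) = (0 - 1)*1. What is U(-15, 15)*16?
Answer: -16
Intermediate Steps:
U(n, a) = -1 (U(n, a) = -1*1 = -1)
U(-15, 15)*16 = -1*16 = -16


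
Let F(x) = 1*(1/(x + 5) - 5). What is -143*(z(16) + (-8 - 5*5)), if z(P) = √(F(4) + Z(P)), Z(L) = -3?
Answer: 4719 - 143*I*√71/3 ≈ 4719.0 - 401.65*I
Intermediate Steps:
F(x) = -5 + 1/(5 + x) (F(x) = 1*(1/(5 + x) - 5) = 1*(-5 + 1/(5 + x)) = -5 + 1/(5 + x))
z(P) = I*√71/3 (z(P) = √((-24 - 5*4)/(5 + 4) - 3) = √((-24 - 20)/9 - 3) = √((⅑)*(-44) - 3) = √(-44/9 - 3) = √(-71/9) = I*√71/3)
-143*(z(16) + (-8 - 5*5)) = -143*(I*√71/3 + (-8 - 5*5)) = -143*(I*√71/3 + (-8 - 25)) = -143*(I*√71/3 - 33) = -143*(-33 + I*√71/3) = 4719 - 143*I*√71/3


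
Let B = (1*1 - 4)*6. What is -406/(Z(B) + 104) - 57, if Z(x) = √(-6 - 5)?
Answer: (-57*√11 + 6334*I)/(√11 - 104*I) ≈ -60.9 + 0.12437*I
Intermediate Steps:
B = -18 (B = (1 - 4)*6 = -3*6 = -18)
Z(x) = I*√11 (Z(x) = √(-11) = I*√11)
-406/(Z(B) + 104) - 57 = -406/(I*√11 + 104) - 57 = -406/(104 + I*√11) - 57 = -57 - 406/(104 + I*√11)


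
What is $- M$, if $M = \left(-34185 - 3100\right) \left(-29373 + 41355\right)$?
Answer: $446748870$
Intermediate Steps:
$M = -446748870$ ($M = \left(-37285\right) 11982 = -446748870$)
$- M = \left(-1\right) \left(-446748870\right) = 446748870$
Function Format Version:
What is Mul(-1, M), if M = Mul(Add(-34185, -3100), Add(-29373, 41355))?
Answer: 446748870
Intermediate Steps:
M = -446748870 (M = Mul(-37285, 11982) = -446748870)
Mul(-1, M) = Mul(-1, -446748870) = 446748870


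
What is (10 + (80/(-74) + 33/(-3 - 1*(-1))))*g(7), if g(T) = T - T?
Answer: 0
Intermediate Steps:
g(T) = 0
(10 + (80/(-74) + 33/(-3 - 1*(-1))))*g(7) = (10 + (80/(-74) + 33/(-3 - 1*(-1))))*0 = (10 + (80*(-1/74) + 33/(-3 + 1)))*0 = (10 + (-40/37 + 33/(-2)))*0 = (10 + (-40/37 + 33*(-½)))*0 = (10 + (-40/37 - 33/2))*0 = (10 - 1301/74)*0 = -561/74*0 = 0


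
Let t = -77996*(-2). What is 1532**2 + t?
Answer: 2503016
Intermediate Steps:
t = 155992
1532**2 + t = 1532**2 + 155992 = 2347024 + 155992 = 2503016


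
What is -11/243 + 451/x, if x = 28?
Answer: 109285/6804 ≈ 16.062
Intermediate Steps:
-11/243 + 451/x = -11/243 + 451/28 = 109285/6804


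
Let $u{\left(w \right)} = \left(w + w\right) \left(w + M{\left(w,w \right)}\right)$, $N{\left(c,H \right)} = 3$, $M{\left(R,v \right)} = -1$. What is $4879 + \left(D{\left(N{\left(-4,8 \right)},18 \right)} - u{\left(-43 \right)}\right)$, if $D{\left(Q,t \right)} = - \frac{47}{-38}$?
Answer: $\frac{41657}{38} \approx 1096.2$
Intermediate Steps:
$D{\left(Q,t \right)} = \frac{47}{38}$ ($D{\left(Q,t \right)} = \left(-47\right) \left(- \frac{1}{38}\right) = \frac{47}{38}$)
$u{\left(w \right)} = 2 w \left(-1 + w\right)$ ($u{\left(w \right)} = \left(w + w\right) \left(w - 1\right) = 2 w \left(-1 + w\right)$)
$4879 + \left(D{\left(N{\left(-4,8 \right)},18 \right)} - u{\left(-43 \right)}\right) = 4879 + \left(\frac{47}{38} - 2 \left(-43\right) \left(-1 - 43\right)\right) = 4879 + \left(\frac{47}{38} - 2 \left(-43\right) \left(-44\right)\right) = 4879 + \left(\frac{47}{38} - 3784\right) = 4879 - \frac{143745}{38} = \frac{41657}{38}$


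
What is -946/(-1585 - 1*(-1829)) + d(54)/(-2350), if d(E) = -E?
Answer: -552481/143350 ≈ -3.8541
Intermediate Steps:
-946/(-1585 - 1*(-1829)) + d(54)/(-2350) = -946/(-1585 - 1*(-1829)) - 1*54/(-2350) = -946/(-1585 + 1829) - 54*(-1/2350) = -946/244 + 27/1175 = -946*1/244 + 27/1175 = -473/122 + 27/1175 = -552481/143350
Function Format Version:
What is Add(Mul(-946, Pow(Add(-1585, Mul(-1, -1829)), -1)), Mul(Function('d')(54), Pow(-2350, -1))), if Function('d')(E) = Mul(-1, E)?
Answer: Rational(-552481, 143350) ≈ -3.8541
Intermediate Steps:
Add(Mul(-946, Pow(Add(-1585, Mul(-1, -1829)), -1)), Mul(Function('d')(54), Pow(-2350, -1))) = Add(Mul(-946, Pow(Add(-1585, Mul(-1, -1829)), -1)), Mul(Mul(-1, 54), Pow(-2350, -1))) = Add(Mul(-946, Pow(Add(-1585, 1829), -1)), Mul(-54, Rational(-1, 2350))) = Add(Mul(-946, Pow(244, -1)), Rational(27, 1175)) = Add(Mul(-946, Rational(1, 244)), Rational(27, 1175)) = Add(Rational(-473, 122), Rational(27, 1175)) = Rational(-552481, 143350)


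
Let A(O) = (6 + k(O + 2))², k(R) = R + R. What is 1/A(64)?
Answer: 1/19044 ≈ 5.2510e-5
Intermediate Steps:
k(R) = 2*R
A(O) = (10 + 2*O)² (A(O) = (6 + 2*(O + 2))² = (6 + 2*(2 + O))² = (6 + (4 + 2*O))² = (10 + 2*O)²)
1/A(64) = 1/(4*(5 + 64)²) = 1/(4*69²) = 1/(4*4761) = 1/19044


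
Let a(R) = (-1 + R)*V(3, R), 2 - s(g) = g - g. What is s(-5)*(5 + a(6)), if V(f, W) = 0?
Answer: 10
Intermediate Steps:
s(g) = 2 (s(g) = 2 - (g - g) = 2 - 1*0 = 2 + 0 = 2)
a(R) = 0 (a(R) = (-1 + R)*0 = 0)
s(-5)*(5 + a(6)) = 2*(5 + 0) = 2*5 = 10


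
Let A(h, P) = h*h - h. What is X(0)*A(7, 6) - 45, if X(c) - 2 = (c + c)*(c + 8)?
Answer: 39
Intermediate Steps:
A(h, P) = h² - h
X(c) = 2 + 2*c*(8 + c) (X(c) = 2 + (c + c)*(c + 8) = 2 + (2*c)*(8 + c) = 2 + 2*c*(8 + c))
X(0)*A(7, 6) - 45 = (2 + 2*0² + 16*0)*(7*(-1 + 7)) - 45 = (2 + 2*0 + 0)*(7*6) - 45 = (2 + 0 + 0)*42 - 45 = 2*42 - 45 = 84 - 45 = 39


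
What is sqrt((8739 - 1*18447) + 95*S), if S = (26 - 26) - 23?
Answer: I*sqrt(11893) ≈ 109.06*I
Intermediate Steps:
S = -23 (S = 0 - 23 = -23)
sqrt((8739 - 1*18447) + 95*S) = sqrt((8739 - 1*18447) + 95*(-23)) = sqrt((8739 - 18447) - 2185) = sqrt(-9708 - 2185) = sqrt(-11893) = I*sqrt(11893)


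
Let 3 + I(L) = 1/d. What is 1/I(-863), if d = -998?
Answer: -998/2995 ≈ -0.33322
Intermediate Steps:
I(L) = -2995/998 (I(L) = -3 + 1/(-998) = -3 - 1/998 = -2995/998)
1/I(-863) = 1/(-2995/998) = -998/2995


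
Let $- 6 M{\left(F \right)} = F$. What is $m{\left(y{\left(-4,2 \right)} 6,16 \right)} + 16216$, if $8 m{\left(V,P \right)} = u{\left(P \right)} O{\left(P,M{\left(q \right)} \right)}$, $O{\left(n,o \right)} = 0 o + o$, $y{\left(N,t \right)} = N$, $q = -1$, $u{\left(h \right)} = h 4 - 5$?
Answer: $\frac{778427}{48} \approx 16217.0$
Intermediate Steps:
$u{\left(h \right)} = -5 + 4 h$ ($u{\left(h \right)} = 4 h - 5 = -5 + 4 h$)
$M{\left(F \right)} = - \frac{F}{6}$
$O{\left(n,o \right)} = o$ ($O{\left(n,o \right)} = 0 + o = o$)
$m{\left(V,P \right)} = - \frac{5}{48} + \frac{P}{12}$ ($m{\left(V,P \right)} = \frac{\left(-5 + 4 P\right) \left(\left(- \frac{1}{6}\right) \left(-1\right)\right)}{8} = \frac{\left(-5 + 4 P\right) \frac{1}{6}}{8} = \frac{- \frac{5}{6} + \frac{2 P}{3}}{8} = - \frac{5}{48} + \frac{P}{12}$)
$m{\left(y{\left(-4,2 \right)} 6,16 \right)} + 16216 = \left(- \frac{5}{48} + \frac{1}{12} \cdot 16\right) + 16216 = \left(- \frac{5}{48} + \frac{4}{3}\right) + 16216 = \frac{59}{48} + 16216 = \frac{778427}{48}$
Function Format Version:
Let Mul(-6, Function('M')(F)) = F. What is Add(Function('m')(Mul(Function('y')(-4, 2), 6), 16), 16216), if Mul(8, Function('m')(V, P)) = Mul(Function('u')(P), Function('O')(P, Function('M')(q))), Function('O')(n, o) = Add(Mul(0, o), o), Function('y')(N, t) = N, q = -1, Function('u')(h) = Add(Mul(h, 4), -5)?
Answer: Rational(778427, 48) ≈ 16217.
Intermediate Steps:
Function('u')(h) = Add(-5, Mul(4, h)) (Function('u')(h) = Add(Mul(4, h), -5) = Add(-5, Mul(4, h)))
Function('M')(F) = Mul(Rational(-1, 6), F)
Function('O')(n, o) = o (Function('O')(n, o) = Add(0, o) = o)
Function('m')(V, P) = Add(Rational(-5, 48), Mul(Rational(1, 12), P)) (Function('m')(V, P) = Mul(Rational(1, 8), Mul(Add(-5, Mul(4, P)), Mul(Rational(-1, 6), -1))) = Mul(Rational(1, 8), Mul(Add(-5, Mul(4, P)), Rational(1, 6))) = Mul(Rational(1, 8), Add(Rational(-5, 6), Mul(Rational(2, 3), P))) = Add(Rational(-5, 48), Mul(Rational(1, 12), P)))
Add(Function('m')(Mul(Function('y')(-4, 2), 6), 16), 16216) = Add(Add(Rational(-5, 48), Mul(Rational(1, 12), 16)), 16216) = Add(Add(Rational(-5, 48), Rational(4, 3)), 16216) = Add(Rational(59, 48), 16216) = Rational(778427, 48)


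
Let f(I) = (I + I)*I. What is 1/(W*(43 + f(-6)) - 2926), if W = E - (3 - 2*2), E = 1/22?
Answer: -22/61727 ≈ -0.00035641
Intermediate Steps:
E = 1/22 ≈ 0.045455
W = 23/22 (W = 1/22 - (3 - 2*2) = 1/22 - (3 - 4) = 1/22 - 1*(-1) = 1/22 + 1 = 23/22 ≈ 1.0455)
f(I) = 2*I**2 (f(I) = (2*I)*I = 2*I**2)
1/(W*(43 + f(-6)) - 2926) = 1/(23*(43 + 2*(-6)**2)/22 - 2926) = 1/(23*(43 + 2*36)/22 - 2926) = 1/(23*(43 + 72)/22 - 2926) = 1/((23/22)*115 - 2926) = 1/(2645/22 - 2926) = 1/(-61727/22) = -22/61727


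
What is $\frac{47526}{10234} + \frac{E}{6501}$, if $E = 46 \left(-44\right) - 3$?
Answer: $\frac{144111104}{33265617} \approx 4.3321$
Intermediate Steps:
$E = -2027$ ($E = -2024 - 3 = -2027$)
$\frac{47526}{10234} + \frac{E}{6501} = \frac{47526}{10234} - \frac{2027}{6501} = 47526 \cdot \frac{1}{10234} - \frac{2027}{6501} = \frac{23763}{5117} - \frac{2027}{6501} = \frac{144111104}{33265617}$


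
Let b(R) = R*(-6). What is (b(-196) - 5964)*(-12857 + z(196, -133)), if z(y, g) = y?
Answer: 60620868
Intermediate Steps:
b(R) = -6*R
(b(-196) - 5964)*(-12857 + z(196, -133)) = (-6*(-196) - 5964)*(-12857 + 196) = (1176 - 5964)*(-12661) = -4788*(-12661) = 60620868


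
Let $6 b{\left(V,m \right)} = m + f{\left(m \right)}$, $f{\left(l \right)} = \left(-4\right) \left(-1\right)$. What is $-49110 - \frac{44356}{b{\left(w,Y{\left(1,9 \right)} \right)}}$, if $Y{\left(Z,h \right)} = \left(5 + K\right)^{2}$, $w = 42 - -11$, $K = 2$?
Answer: $- \frac{2868966}{53} \approx -54131.0$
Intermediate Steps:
$w = 53$ ($w = 42 + 11 = 53$)
$f{\left(l \right)} = 4$
$Y{\left(Z,h \right)} = 49$ ($Y{\left(Z,h \right)} = \left(5 + 2\right)^{2} = 7^{2} = 49$)
$b{\left(V,m \right)} = \frac{2}{3} + \frac{m}{6}$ ($b{\left(V,m \right)} = \frac{m + 4}{6} = \frac{4 + m}{6} = \frac{2}{3} + \frac{m}{6}$)
$-49110 - \frac{44356}{b{\left(w,Y{\left(1,9 \right)} \right)}} = -49110 - \frac{44356}{\frac{2}{3} + \frac{1}{6} \cdot 49} = -49110 - \frac{44356}{\frac{2}{3} + \frac{49}{6}} = -49110 - \frac{44356}{\frac{53}{6}} = -49110 - 44356 \cdot \frac{6}{53} = -49110 - \frac{266136}{53} = - \frac{2868966}{53}$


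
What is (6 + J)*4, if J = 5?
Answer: 44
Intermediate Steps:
(6 + J)*4 = (6 + 5)*4 = 11*4 = 44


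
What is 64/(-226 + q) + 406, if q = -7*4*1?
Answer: 51530/127 ≈ 405.75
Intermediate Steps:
q = -28 (q = -28*1 = -28)
64/(-226 + q) + 406 = 64/(-226 - 28) + 406 = 64/(-254) + 406 = 64*(-1/254) + 406 = -32/127 + 406 = 51530/127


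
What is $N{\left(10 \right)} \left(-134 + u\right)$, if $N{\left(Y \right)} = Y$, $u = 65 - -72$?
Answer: $30$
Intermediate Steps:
$u = 137$ ($u = 65 + 72 = 137$)
$N{\left(10 \right)} \left(-134 + u\right) = 10 \left(-134 + 137\right) = 10 \cdot 3 = 30$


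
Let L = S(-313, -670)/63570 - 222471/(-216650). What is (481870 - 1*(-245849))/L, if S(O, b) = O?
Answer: 501123331410975/703733501 ≈ 7.1209e+5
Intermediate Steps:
L = 703733501/688622025 (L = -313/63570 - 222471/(-216650) = -313*1/63570 - 222471*(-1/216650) = -313/63570 + 222471/216650 = 703733501/688622025 ≈ 1.0219)
(481870 - 1*(-245849))/L = (481870 - 1*(-245849))/(703733501/688622025) = (481870 + 245849)*(688622025/703733501) = 727719*(688622025/703733501) = 501123331410975/703733501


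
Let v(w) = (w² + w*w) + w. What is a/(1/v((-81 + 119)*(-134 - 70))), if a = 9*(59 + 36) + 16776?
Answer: 2118880462536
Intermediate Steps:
v(w) = w + 2*w² (v(w) = (w² + w²) + w = 2*w² + w = w + 2*w²)
a = 17631 (a = 9*95 + 16776 = 855 + 16776 = 17631)
a/(1/v((-81 + 119)*(-134 - 70))) = 17631/(1/(((-81 + 119)*(-134 - 70))*(1 + 2*((-81 + 119)*(-134 - 70))))) = 17631/(1/((38*(-204))*(1 + 2*(38*(-204))))) = 17631/(1/(-7752*(1 + 2*(-7752)))) = 17631/(1/(-7752*(1 - 15504))) = 17631/(1/(-7752*(-15503))) = 17631/(1/120179256) = 17631*120179256 = 2118880462536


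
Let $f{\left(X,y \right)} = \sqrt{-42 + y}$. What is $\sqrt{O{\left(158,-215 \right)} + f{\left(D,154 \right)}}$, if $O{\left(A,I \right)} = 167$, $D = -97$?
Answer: $\sqrt{167 + 4 \sqrt{7}} \approx 13.326$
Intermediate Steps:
$\sqrt{O{\left(158,-215 \right)} + f{\left(D,154 \right)}} = \sqrt{167 + \sqrt{-42 + 154}} = \sqrt{167 + \sqrt{112}} = \sqrt{167 + 4 \sqrt{7}}$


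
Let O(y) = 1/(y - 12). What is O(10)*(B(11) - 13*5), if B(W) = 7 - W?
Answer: 69/2 ≈ 34.500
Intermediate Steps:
O(y) = 1/(-12 + y)
O(10)*(B(11) - 13*5) = ((7 - 1*11) - 13*5)/(-12 + 10) = ((7 - 11) - 65)/(-2) = -(-4 - 65)/2 = -½*(-69) = 69/2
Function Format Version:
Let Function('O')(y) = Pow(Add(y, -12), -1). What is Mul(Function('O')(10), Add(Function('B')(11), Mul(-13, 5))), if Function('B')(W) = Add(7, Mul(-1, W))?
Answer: Rational(69, 2) ≈ 34.500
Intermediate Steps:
Function('O')(y) = Pow(Add(-12, y), -1)
Mul(Function('O')(10), Add(Function('B')(11), Mul(-13, 5))) = Mul(Pow(Add(-12, 10), -1), Add(Add(7, Mul(-1, 11)), Mul(-13, 5))) = Mul(Pow(-2, -1), Add(Add(7, -11), -65)) = Mul(Rational(-1, 2), Add(-4, -65)) = Mul(Rational(-1, 2), -69) = Rational(69, 2)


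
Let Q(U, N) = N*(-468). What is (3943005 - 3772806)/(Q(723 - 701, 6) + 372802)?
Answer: 170199/369994 ≈ 0.46000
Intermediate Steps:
Q(U, N) = -468*N
(3943005 - 3772806)/(Q(723 - 701, 6) + 372802) = (3943005 - 3772806)/(-468*6 + 372802) = 170199/(-2808 + 372802) = 170199/369994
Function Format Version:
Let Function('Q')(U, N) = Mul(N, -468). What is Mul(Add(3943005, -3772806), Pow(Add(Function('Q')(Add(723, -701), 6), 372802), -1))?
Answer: Rational(170199, 369994) ≈ 0.46000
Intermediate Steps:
Function('Q')(U, N) = Mul(-468, N)
Mul(Add(3943005, -3772806), Pow(Add(Function('Q')(Add(723, -701), 6), 372802), -1)) = Mul(Add(3943005, -3772806), Pow(Add(Mul(-468, 6), 372802), -1)) = Mul(170199, Pow(Add(-2808, 372802), -1)) = Mul(170199, Pow(369994, -1)) = Mul(170199, Rational(1, 369994)) = Rational(170199, 369994)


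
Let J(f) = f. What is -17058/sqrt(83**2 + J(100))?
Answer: -17058*sqrt(6989)/6989 ≈ -204.04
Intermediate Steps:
-17058/sqrt(83**2 + J(100)) = -17058/sqrt(83**2 + 100) = -17058/sqrt(6889 + 100) = -17058*sqrt(6989)/6989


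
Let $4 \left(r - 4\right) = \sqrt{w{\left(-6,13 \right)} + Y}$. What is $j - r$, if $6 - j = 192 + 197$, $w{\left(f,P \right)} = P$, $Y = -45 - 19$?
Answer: $-387 - \frac{i \sqrt{51}}{4} \approx -387.0 - 1.7854 i$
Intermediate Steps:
$Y = -64$
$j = -383$ ($j = 6 - \left(192 + 197\right) = 6 - 389 = -383$)
$r = 4 + \frac{i \sqrt{51}}{4}$ ($r = 4 + \frac{\sqrt{13 - 64}}{4} = 4 + \frac{\sqrt{-51}}{4} = 4 + \frac{i \sqrt{51}}{4} \approx 4.0 + 1.7854 i$)
$j - r = -383 - \left(4 + \frac{i \sqrt{51}}{4}\right) = -387 - \frac{i \sqrt{51}}{4}$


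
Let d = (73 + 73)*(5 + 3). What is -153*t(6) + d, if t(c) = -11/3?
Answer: 1729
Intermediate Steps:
t(c) = -11/3 (t(c) = -11*⅓ = -11/3)
d = 1168 (d = 146*8 = 1168)
-153*t(6) + d = -153*(-11/3) + 1168 = 561 + 1168 = 1729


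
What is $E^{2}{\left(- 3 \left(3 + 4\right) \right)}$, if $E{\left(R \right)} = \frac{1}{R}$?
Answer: $\frac{1}{441} \approx 0.0022676$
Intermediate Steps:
$E^{2}{\left(- 3 \left(3 + 4\right) \right)} = \left(\frac{1}{\left(-3\right) \left(3 + 4\right)}\right)^{2} = \left(\frac{1}{\left(-3\right) 7}\right)^{2} = \left(\frac{1}{-21}\right)^{2} = \left(- \frac{1}{21}\right)^{2} = \frac{1}{441}$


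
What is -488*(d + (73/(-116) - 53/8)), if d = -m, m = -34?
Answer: -378505/29 ≈ -13052.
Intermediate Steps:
d = 34 (d = -1*(-34) = 34)
-488*(d + (73/(-116) - 53/8)) = -488*(34 + (73/(-116) - 53/8)) = -488*(34 + (73*(-1/116) - 53*1/8)) = -488*(34 + (-73/116 - 53/8)) = -488*(34 - 1683/232) = -488*6205/232 = -378505/29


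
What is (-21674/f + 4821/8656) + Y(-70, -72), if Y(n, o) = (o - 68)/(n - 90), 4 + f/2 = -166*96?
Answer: 72845343/34494160 ≈ 2.1118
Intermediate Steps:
f = -31880 (f = -8 + 2*(-166*96) = -8 + 2*(-15936) = -8 - 31872 = -31880)
Y(n, o) = (-68 + o)/(-90 + n)
(-21674/f + 4821/8656) + Y(-70, -72) = (-21674/(-31880) + 4821/8656) + (-68 - 72)/(-90 - 70) = (-21674*(-1/31880) + 4821*(1/8656)) - 140/(-160) = (10837/15940 + 4821/8656) - 1/160*(-140) = 42662953/34494160 + 7/8 = 72845343/34494160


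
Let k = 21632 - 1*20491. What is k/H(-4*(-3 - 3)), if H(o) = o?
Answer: 1141/24 ≈ 47.542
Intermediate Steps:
k = 1141 (k = 21632 - 20491 = 1141)
k/H(-4*(-3 - 3)) = 1141/((-4*(-3 - 3))) = 1141/((-4*(-6))) = 1141/24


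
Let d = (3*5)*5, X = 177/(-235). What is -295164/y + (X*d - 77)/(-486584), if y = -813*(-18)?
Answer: -62501351257/3098810204 ≈ -20.169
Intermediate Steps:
X = -177/235 (X = 177*(-1/235) = -177/235 ≈ -0.75319)
y = 14634
d = 75 (d = 15*5 = 75)
-295164/y + (X*d - 77)/(-486584) = -295164/14634 + (-177/235*75 - 77)/(-486584) = -295164*1/14634 + (-2655/47 - 77)*(-1/486584) = -5466/271 - 6274/47*(-1/486584) = -5466/271 + 3137/11434724 = -62501351257/3098810204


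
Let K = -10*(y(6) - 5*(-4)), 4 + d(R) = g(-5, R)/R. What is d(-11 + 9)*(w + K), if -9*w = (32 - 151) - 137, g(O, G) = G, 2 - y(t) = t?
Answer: 1184/3 ≈ 394.67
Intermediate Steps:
y(t) = 2 - t
d(R) = -3 (d(R) = -4 + R/R = -4 + 1 = -3)
w = 256/9 (w = -((32 - 151) - 137)/9 = -(-119 - 137)/9 = -⅑*(-256) = 256/9 ≈ 28.444)
K = -160 (K = -10*((2 - 1*6) - 5*(-4)) = -10*((2 - 6) + 20) = -10*(-4 + 20) = -10*16 = -160)
d(-11 + 9)*(w + K) = -3*(256/9 - 160) = -3*(-1184/9) = 1184/3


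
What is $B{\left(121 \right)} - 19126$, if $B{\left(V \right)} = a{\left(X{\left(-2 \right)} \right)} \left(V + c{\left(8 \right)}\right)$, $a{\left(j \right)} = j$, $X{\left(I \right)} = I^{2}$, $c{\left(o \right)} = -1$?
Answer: $-18646$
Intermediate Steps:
$B{\left(V \right)} = -4 + 4 V$ ($B{\left(V \right)} = \left(-2\right)^{2} \left(V - 1\right) = 4 \left(-1 + V\right) = -4 + 4 V$)
$B{\left(121 \right)} - 19126 = \left(-4 + 4 \cdot 121\right) - 19126 = \left(-4 + 484\right) - 19126 = 480 - 19126 = -18646$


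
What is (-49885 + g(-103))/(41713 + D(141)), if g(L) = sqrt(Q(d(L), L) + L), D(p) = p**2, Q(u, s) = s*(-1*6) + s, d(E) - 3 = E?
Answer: -49885/61594 + sqrt(103)/30797 ≈ -0.80957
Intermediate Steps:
d(E) = 3 + E
Q(u, s) = -5*s (Q(u, s) = s*(-6) + s = -6*s + s = -5*s)
g(L) = 2*sqrt(-L) (g(L) = sqrt(-5*L + L) = sqrt(-4*L) = 2*sqrt(-L))
(-49885 + g(-103))/(41713 + D(141)) = (-49885 + 2*sqrt(-1*(-103)))/(41713 + 141**2) = (-49885 + 2*sqrt(103))/(41713 + 19881) = (-49885 + 2*sqrt(103))/61594 = (-49885 + 2*sqrt(103))*(1/61594) = -49885/61594 + sqrt(103)/30797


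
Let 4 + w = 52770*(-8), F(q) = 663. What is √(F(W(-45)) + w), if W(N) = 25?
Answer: I*√421501 ≈ 649.23*I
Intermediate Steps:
w = -422164 (w = -4 + 52770*(-8) = -4 - 422160 = -422164)
√(F(W(-45)) + w) = √(663 - 422164) = √(-421501) = I*√421501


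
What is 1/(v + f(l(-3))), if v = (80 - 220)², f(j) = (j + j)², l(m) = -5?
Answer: 1/19700 ≈ 5.0761e-5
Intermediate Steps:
f(j) = 4*j² (f(j) = (2*j)² = 4*j²)
v = 19600 (v = (-140)² = 19600)
1/(v + f(l(-3))) = 1/(19600 + 4*(-5)²) = 1/(19600 + 4*25) = 1/(19600 + 100) = 1/19700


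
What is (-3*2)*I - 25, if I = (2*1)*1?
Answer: -37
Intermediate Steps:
I = 2 (I = 2*1 = 2)
(-3*2)*I - 25 = -3*2*2 - 25 = -6*2 - 25 = -12 - 25 = -37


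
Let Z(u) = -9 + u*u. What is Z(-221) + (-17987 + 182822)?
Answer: 213667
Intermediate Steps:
Z(u) = -9 + u**2
Z(-221) + (-17987 + 182822) = (-9 + (-221)**2) + (-17987 + 182822) = (-9 + 48841) + 164835 = 48832 + 164835 = 213667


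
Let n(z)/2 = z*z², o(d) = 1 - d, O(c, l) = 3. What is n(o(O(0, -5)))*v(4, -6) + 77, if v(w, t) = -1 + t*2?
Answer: 285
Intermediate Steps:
v(w, t) = -1 + 2*t
n(z) = 2*z³ (n(z) = 2*(z*z²) = 2*z³)
n(o(O(0, -5)))*v(4, -6) + 77 = (2*(1 - 1*3)³)*(-1 + 2*(-6)) + 77 = (2*(1 - 3)³)*(-1 - 12) + 77 = (2*(-2)³)*(-13) + 77 = (2*(-8))*(-13) + 77 = -16*(-13) + 77 = 208 + 77 = 285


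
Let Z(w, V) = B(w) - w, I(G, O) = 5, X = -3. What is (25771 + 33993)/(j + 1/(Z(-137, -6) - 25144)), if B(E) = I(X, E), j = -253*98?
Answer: -1494219528/619899589 ≈ -2.4104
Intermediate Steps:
j = -24794
B(E) = 5
Z(w, V) = 5 - w
(25771 + 33993)/(j + 1/(Z(-137, -6) - 25144)) = (25771 + 33993)/(-24794 + 1/((5 - 1*(-137)) - 25144)) = 59764/(-24794 + 1/((5 + 137) - 25144)) = 59764/(-24794 + 1/(142 - 25144)) = 59764/(-24794 + 1/(-25002)) = 59764/(-24794 - 1/25002) = 59764/(-619899589/25002) = 59764*(-25002/619899589) = -1494219528/619899589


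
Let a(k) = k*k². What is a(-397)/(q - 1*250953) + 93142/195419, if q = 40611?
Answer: 1749587080493/5872117614 ≈ 297.95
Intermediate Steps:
a(k) = k³
a(-397)/(q - 1*250953) + 93142/195419 = (-397)³/(40611 - 1*250953) + 93142/195419 = -62570773/(40611 - 250953) + 93142*(1/195419) = -62570773/(-210342) + 13306/27917 = -62570773*(-1/210342) + 13306/27917 = 62570773/210342 + 13306/27917 = 1749587080493/5872117614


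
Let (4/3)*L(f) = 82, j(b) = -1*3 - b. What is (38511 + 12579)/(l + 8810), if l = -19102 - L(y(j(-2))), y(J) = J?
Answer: -102180/20707 ≈ -4.9346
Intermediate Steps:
j(b) = -3 - b
L(f) = 123/2 (L(f) = (3/4)*82 = 123/2)
l = -38327/2 (l = -19102 - 1*123/2 = -19102 - 123/2 = -38327/2 ≈ -19164.)
(38511 + 12579)/(l + 8810) = (38511 + 12579)/(-38327/2 + 8810) = 51090/(-20707/2) = 51090*(-2/20707) = -102180/20707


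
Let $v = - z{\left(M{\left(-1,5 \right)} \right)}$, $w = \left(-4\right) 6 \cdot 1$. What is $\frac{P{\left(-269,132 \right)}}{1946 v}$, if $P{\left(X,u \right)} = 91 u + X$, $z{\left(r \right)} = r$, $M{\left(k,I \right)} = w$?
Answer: $\frac{11743}{46704} \approx 0.25143$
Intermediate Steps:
$w = -24$ ($w = \left(-24\right) 1 = -24$)
$M{\left(k,I \right)} = -24$
$P{\left(X,u \right)} = X + 91 u$
$v = 24$ ($v = \left(-1\right) \left(-24\right) = 24$)
$\frac{P{\left(-269,132 \right)}}{1946 v} = \frac{-269 + 91 \cdot 132}{1946 \cdot 24} = \frac{-269 + 12012}{46704} = 11743 \cdot \frac{1}{46704} = \frac{11743}{46704}$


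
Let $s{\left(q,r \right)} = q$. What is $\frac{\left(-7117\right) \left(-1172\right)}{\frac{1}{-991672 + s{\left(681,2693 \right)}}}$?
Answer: $-8265978813884$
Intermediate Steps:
$\frac{\left(-7117\right) \left(-1172\right)}{\frac{1}{-991672 + s{\left(681,2693 \right)}}} = \frac{\left(-7117\right) \left(-1172\right)}{\frac{1}{-991672 + 681}} = \frac{8341124}{\frac{1}{-990991}} = \frac{8341124}{- \frac{1}{990991}} = 8341124 \left(-990991\right) = -8265978813884$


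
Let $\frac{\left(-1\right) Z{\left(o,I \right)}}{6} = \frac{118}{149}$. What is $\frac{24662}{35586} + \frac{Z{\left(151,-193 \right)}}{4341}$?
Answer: $\frac{2654401445}{3836224179} \approx 0.69193$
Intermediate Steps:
$Z{\left(o,I \right)} = - \frac{708}{149}$ ($Z{\left(o,I \right)} = - 6 \cdot \frac{118}{149} = - 6 \cdot 118 \cdot \frac{1}{149} = \left(-6\right) \frac{118}{149} = - \frac{708}{149}$)
$\frac{24662}{35586} + \frac{Z{\left(151,-193 \right)}}{4341} = \frac{24662}{35586} - \frac{708}{149 \cdot 4341} = 24662 \cdot \frac{1}{35586} - \frac{236}{215603} = \frac{12331}{17793} - \frac{236}{215603} = \frac{2654401445}{3836224179}$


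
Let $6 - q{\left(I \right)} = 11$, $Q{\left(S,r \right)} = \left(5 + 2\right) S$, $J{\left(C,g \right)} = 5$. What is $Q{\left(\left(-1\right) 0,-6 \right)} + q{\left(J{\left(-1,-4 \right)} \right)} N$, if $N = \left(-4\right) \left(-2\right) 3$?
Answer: $-120$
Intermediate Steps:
$Q{\left(S,r \right)} = 7 S$
$q{\left(I \right)} = -5$ ($q{\left(I \right)} = 6 - 11 = -5$)
$N = 24$ ($N = 8 \cdot 3 = 24$)
$Q{\left(\left(-1\right) 0,-6 \right)} + q{\left(J{\left(-1,-4 \right)} \right)} N = 7 \left(\left(-1\right) 0\right) - 120 = 7 \cdot 0 - 120 = 0 - 120 = -120$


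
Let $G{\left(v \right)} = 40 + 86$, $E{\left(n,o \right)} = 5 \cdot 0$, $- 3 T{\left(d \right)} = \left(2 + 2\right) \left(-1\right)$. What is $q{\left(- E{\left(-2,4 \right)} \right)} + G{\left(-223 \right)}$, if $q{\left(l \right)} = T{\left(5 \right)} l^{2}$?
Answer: $126$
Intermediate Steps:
$T{\left(d \right)} = \frac{4}{3}$ ($T{\left(d \right)} = - \frac{\left(2 + 2\right) \left(-1\right)}{3} = - \frac{4 \left(-1\right)}{3} = \left(- \frac{1}{3}\right) \left(-4\right) = \frac{4}{3}$)
$E{\left(n,o \right)} = 0$
$q{\left(l \right)} = \frac{4 l^{2}}{3}$
$G{\left(v \right)} = 126$
$q{\left(- E{\left(-2,4 \right)} \right)} + G{\left(-223 \right)} = \frac{4 \left(\left(-1\right) 0\right)^{2}}{3} + 126 = \frac{4 \cdot 0^{2}}{3} + 126 = \frac{4}{3} \cdot 0 + 126 = 0 + 126 = 126$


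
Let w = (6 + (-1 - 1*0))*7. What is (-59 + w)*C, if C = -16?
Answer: 384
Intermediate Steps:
w = 35 (w = (6 + (-1 + 0))*7 = (6 - 1)*7 = 5*7 = 35)
(-59 + w)*C = (-59 + 35)*(-16) = -24*(-16) = 384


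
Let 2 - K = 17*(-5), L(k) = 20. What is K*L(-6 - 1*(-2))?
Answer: 1740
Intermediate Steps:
K = 87 (K = 2 - 17*(-5) = 2 - 1*(-85) = 2 + 85 = 87)
K*L(-6 - 1*(-2)) = 87*20 = 1740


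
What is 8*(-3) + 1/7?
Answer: -167/7 ≈ -23.857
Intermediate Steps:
8*(-3) + 1/7 = -24 + ⅐ = -167/7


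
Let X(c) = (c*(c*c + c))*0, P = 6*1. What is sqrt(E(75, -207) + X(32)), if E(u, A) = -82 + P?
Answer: 2*I*sqrt(19) ≈ 8.7178*I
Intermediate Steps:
P = 6
E(u, A) = -76 (E(u, A) = -82 + 6 = -76)
X(c) = 0 (X(c) = (c*(c**2 + c))*0 = (c*(c + c**2))*0 = 0)
sqrt(E(75, -207) + X(32)) = sqrt(-76 + 0) = sqrt(-76) = 2*I*sqrt(19)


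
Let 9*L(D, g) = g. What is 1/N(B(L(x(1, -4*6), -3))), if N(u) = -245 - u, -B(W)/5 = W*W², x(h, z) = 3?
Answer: -27/6620 ≈ -0.0040786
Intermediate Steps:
L(D, g) = g/9
B(W) = -5*W³ (B(W) = -5*W*W² = -5*W³)
1/N(B(L(x(1, -4*6), -3))) = 1/(-245 - (-5)*((⅑)*(-3))³) = 1/(-245 - (-5)*(-⅓)³) = 1/(-245 - (-5)*(-1)/27) = 1/(-245 - 1*5/27) = 1/(-245 - 5/27) = 1/(-6620/27) = -27/6620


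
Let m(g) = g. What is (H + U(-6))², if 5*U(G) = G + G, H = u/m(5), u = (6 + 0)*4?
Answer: 144/25 ≈ 5.7600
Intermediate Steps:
u = 24 (u = 6*4 = 24)
H = 24/5 ≈ 4.8000
U(G) = 2*G/5 (U(G) = (G + G)/5 = (2*G)/5 = 2*G/5)
(H + U(-6))² = (24/5 + (⅖)*(-6))² = (24/5 - 12/5)² = (12/5)² = 144/25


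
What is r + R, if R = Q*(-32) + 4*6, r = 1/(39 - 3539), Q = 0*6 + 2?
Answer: -140001/3500 ≈ -40.000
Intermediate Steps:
Q = 2 (Q = 0 + 2 = 2)
r = -1/3500 (r = 1/(-3500) = -1/3500 ≈ -0.00028571)
R = -40 (R = 2*(-32) + 4*6 = -64 + 24 = -40)
r + R = -1/3500 - 40 = -140001/3500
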